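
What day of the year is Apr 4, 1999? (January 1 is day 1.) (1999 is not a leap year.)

94

Days in months before Apr: 31 + 28 + 31 = 90.
Plus 4 days into Apr → day 94.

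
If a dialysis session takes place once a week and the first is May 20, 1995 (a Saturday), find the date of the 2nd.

May 27, 1995

The 2nd occurrence is 1 interval after the first: 1 × 7 = 7 days after May 20, 1995.
7 days later is May 27, 1995.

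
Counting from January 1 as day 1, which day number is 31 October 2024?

Days in months before October: 31 + 29 + 31 + 30 + 31 + 30 + 31 + 31 + 30 = 274.
Plus 31 days into October → day 305.

305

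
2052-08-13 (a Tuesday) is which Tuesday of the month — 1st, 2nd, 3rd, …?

Day 13 falls in week ⌈13/7⌉ of the month.
Days 1–7 hold the 1st Tuesday, 8–14 the 2nd, 15–21 the 3rd, 22–28 the 4th, 29–31 the 5th.
13 is in the range for the 2nd.

2nd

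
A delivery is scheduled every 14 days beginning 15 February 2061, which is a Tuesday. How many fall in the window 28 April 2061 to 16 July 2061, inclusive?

5

Occurrences land 14·i days after 15 February 2061 for i = 0, 1, 2, …
28 April 2061 is 72 days after the start; 72 ÷ 14 = 5 remainder 2; since the remainder is 2, round up to i = 6. First occurrence in the window: #7 on 10 May 2061 (6×14 = 84 days in).
16 July 2061 is 151 days after the start; 151 ÷ 14 = 10 remainder 11. Last occurrence in the window: #11 on 5 July 2061.
Occurrences #7 through #11: 5 in total.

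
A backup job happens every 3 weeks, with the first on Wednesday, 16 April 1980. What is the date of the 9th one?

The 9th occurrence is 8 intervals after the first: 8 × 21 = 168 days after 16 April 1980.
April has 30 days — 14 days to the end of April leaves 154.
May has 31 days (123 left).
June has 30 days (93 left).
July has 31 days (62 left).
August has 31 days (31 left).
September has 30 days (1 left).
1 day into October → 1 October 1980.

1 October 1980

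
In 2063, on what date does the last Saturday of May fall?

The first Saturday of May 2063 is May 5.
May 2063 has 31 days. Adding weeks: 5, 12, 19, 26 — the last one ≤ 31 is the 26th.

May 26, 2063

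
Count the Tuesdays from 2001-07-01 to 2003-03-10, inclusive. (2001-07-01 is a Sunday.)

88

2001-07-01 is a Sunday; the first Tuesday on or after it is 2001-07-03 (2 days later).
From 2001-07-03 to 2003-03-10: 181 + 365 + 69 = 615 days (rest of 2001, 2002, to 2003-03-10 in 2003).
615 ÷ 7 = 87 full weeks with remainder 6, so 87 more Tuesdays after the first → 88.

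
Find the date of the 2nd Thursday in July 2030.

July 11, 2030

The first Thursday of July 2030 is July 4.
The 2nd Thursday is 1 weeks later: 4 + 7 = 11.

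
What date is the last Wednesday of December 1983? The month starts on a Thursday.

1983-12-28

December 1983 begins on a Thursday, so the first Wednesday is December 7 (6 days later).
December 1983 has 31 days. Adding weeks: 7, 14, 21, 28 — the last one ≤ 31 is the 28th.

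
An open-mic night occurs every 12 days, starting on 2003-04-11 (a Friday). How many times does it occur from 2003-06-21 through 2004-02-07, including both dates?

Occurrences land 12·i days after 2003-04-11 for i = 0, 1, 2, …
2003-06-21 is 71 days after the start; 71 ÷ 12 = 5 remainder 11; since the remainder is 11, round up to i = 6. First occurrence in the window: #7 on 2003-06-22 (6×12 = 72 days in).
2004-02-07 is 302 days after the start; 302 ÷ 12 = 25 remainder 2. Last occurrence in the window: #26 on 2004-02-05.
Occurrences #7 through #26: 20 in total.

20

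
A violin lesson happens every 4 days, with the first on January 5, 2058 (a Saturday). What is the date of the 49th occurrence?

The 49th occurrence is 48 intervals after the first: 48 × 4 = 192 days after January 5, 2058.
January has 31 days — 26 days to the end of January leaves 166.
February has 28 days (138 left).
March has 31 days (107 left).
April has 30 days (77 left).
May has 31 days (46 left).
June has 30 days (16 left).
16 days into July → July 16, 2058.

July 16, 2058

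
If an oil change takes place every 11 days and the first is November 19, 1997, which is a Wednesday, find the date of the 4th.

December 22, 1997

The 4th occurrence is 3 intervals after the first: 3 × 11 = 33 days after November 19, 1997.
November has 30 days — 11 days to the end of November leaves 22.
22 days into December → December 22, 1997.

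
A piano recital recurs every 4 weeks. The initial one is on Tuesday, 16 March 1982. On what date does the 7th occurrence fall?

31 August 1982

The 7th occurrence is 6 intervals after the first: 6 × 28 = 168 days after 16 March 1982.
March has 31 days — 15 days to the end of March leaves 153.
April has 30 days (123 left).
May has 31 days (92 left).
June has 30 days (62 left).
July has 31 days (31 left).
31 days into August → 31 August 1982.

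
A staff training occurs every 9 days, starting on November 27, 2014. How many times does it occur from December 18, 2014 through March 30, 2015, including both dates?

Occurrences land 9·i days after November 27, 2014 for i = 0, 1, 2, …
December 18, 2014 is 21 days after the start; 21 ÷ 9 = 2 remainder 3; since the remainder is 3, round up to i = 3. First occurrence in the window: #4 on December 24, 2014 (3×9 = 27 days in).
March 30, 2015 is 123 days after the start; 123 ÷ 9 = 13 remainder 6. Last occurrence in the window: #14 on March 24, 2015.
Occurrences #4 through #14: 11 in total.

11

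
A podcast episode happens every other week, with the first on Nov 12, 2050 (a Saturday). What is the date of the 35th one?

The 35th occurrence is 34 intervals after the first: 34 × 14 = 476 days after Nov 12, 2050.
Nov has 30 days — 18 days to the end of Nov leaves 458.
From end of Nov to end of 2050 is 31 days (427 left).
2051 has 365 days (62 left).
Jan has 31 days (31 left).
Feb has 29 days (2 left).
2 days into Mar → Mar 2, 2052.

Mar 2, 2052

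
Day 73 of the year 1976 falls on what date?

January has 31 days (73 − 31 = 42 remain).
February has 29 days (42 − 29 = 13 remain).
13 into March → March 13.

March 13, 1976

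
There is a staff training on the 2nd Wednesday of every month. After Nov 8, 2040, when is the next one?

Nov 14, 2040

Nov 2040 starts on a Thursday; its first Wednesday is the 7th, so the 2nd Wednesday is the 14th — Nov 14, 2040.
Nov 14, 2040 is after Nov 8, 2040, so that is the next one.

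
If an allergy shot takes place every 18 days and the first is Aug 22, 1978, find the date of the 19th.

Jul 12, 1979

The 19th occurrence is 18 intervals after the first: 18 × 18 = 324 days after Aug 22, 1978.
Aug has 31 days — 9 days to the end of Aug leaves 315.
Sep has 30 days (285 left).
Oct has 31 days (254 left).
Nov has 30 days (224 left).
Dec has 31 days (193 left).
Jan has 31 days (162 left).
Feb has 28 days (134 left).
Mar has 31 days (103 left).
Apr has 30 days (73 left).
May has 31 days (42 left).
Jun has 30 days (12 left).
12 days into Jul → Jul 12, 1979.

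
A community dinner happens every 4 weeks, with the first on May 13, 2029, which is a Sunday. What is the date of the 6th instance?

The 6th occurrence is 5 intervals after the first: 5 × 28 = 140 days after May 13, 2029.
May has 31 days — 18 days to the end of May leaves 122.
Jun has 30 days (92 left).
Jul has 31 days (61 left).
Aug has 31 days (30 left).
30 days into Sep → Sep 30, 2029.

Sep 30, 2029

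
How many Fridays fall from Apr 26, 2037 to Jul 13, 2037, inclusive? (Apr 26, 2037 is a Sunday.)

11

Apr 26, 2037 is a Sunday; the first Friday on or after it is May 1, 2037 (5 days later).
From May 1, 2037 to Jul 13, 2037: 30 + 30 + 13 = 73 days (rest of May, Jun, Jul).
73 ÷ 7 = 10 full weeks with remainder 3, so 10 more Fridays after the first → 11.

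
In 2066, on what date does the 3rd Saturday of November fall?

20 November 2066

November 2066 begins on a Monday, so the first Saturday is November 6 (5 days later).
The 3rd Saturday is 2 weeks later: 6 + 14 = 20.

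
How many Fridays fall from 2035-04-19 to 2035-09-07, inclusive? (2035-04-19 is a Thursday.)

21

2035-04-19 is a Thursday; the first Friday on or after it is 2035-04-20 (1 day later).
From 2035-04-20 to 2035-09-07: 10 + 31 + 30 + 31 + 31 + 7 = 140 days (rest of April, May, June, July, August, September).
140 ÷ 7 = 20 full weeks with remainder 0, so 20 more Fridays after the first → 21.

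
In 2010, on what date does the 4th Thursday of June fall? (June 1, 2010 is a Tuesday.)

2010-06-24

June 2010 begins on a Tuesday, so the first Thursday is June 3 (2 days later).
The 4th Thursday is 3 weeks later: 3 + 21 = 24.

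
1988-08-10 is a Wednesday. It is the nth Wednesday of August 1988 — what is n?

2nd

Day 10 falls in week ⌈10/7⌉ of the month.
Days 1–7 hold the 1st Wednesday, 8–14 the 2nd, 15–21 the 3rd, 22–28 the 4th, 29–31 the 5th.
10 is in the range for the 2nd.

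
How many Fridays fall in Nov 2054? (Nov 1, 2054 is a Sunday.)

Nov 1, 2054 is a Sunday; the first Friday on or after it is Nov 6, 2054 (5 days later).
From Nov 6, 2054 to Nov 30, 2054 is 30 − 6 = 24 days.
24 ÷ 7 = 3 full weeks with remainder 3, so 3 more Fridays after the first → 4.

4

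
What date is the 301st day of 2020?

January has 31 days (301 − 31 = 270 remain).
February has 29 days (270 − 29 = 241 remain).
March has 31 days (241 − 31 = 210 remain).
April has 30 days (210 − 30 = 180 remain).
May has 31 days (180 − 31 = 149 remain).
June has 30 days (149 − 30 = 119 remain).
July has 31 days (119 − 31 = 88 remain).
August has 31 days (88 − 31 = 57 remain).
September has 30 days (57 − 30 = 27 remain).
27 into October → October 27.

2020-10-27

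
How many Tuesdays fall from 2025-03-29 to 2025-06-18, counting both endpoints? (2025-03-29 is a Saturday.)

2025-03-29 is a Saturday; the first Tuesday on or after it is 2025-04-01 (3 days later).
From 2025-04-01 to 2025-06-18: 29 + 31 + 18 = 78 days (rest of April, May, June).
78 ÷ 7 = 11 full weeks with remainder 1, so 11 more Tuesdays after the first → 12.

12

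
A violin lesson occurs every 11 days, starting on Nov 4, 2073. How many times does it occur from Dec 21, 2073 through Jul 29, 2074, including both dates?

Occurrences land 11·i days after Nov 4, 2073 for i = 0, 1, 2, …
Dec 21, 2073 is 47 days after the start; 47 ÷ 11 = 4 remainder 3; since the remainder is 3, round up to i = 5. First occurrence in the window: #6 on Dec 29, 2073 (5×11 = 55 days in).
Jul 29, 2074 is 267 days after the start; 267 ÷ 11 = 24 remainder 3. Last occurrence in the window: #25 on Jul 26, 2074.
Occurrences #6 through #25: 20 in total.

20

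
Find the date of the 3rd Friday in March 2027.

2027-03-19

The first Friday of March 2027 is March 5.
The 3rd Friday is 2 weeks later: 5 + 14 = 19.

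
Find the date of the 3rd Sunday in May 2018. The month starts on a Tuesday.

2018-05-20

May 2018 begins on a Tuesday, so the first Sunday is May 6 (5 days later).
The 3rd Sunday is 2 weeks later: 6 + 14 = 20.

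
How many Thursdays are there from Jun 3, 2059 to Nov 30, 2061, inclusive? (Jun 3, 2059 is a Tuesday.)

130

Jun 3, 2059 is a Tuesday; the first Thursday on or after it is Jun 5, 2059 (2 days later).
From Jun 5, 2059 to Nov 30, 2061: 209 + 366 + 334 = 909 days (rest of 2059, 2060, to Nov 30, 2061 in 2061).
909 ÷ 7 = 129 full weeks with remainder 6, so 129 more Thursdays after the first → 130.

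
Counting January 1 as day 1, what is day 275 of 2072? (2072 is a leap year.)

January has 31 days (275 − 31 = 244 remain).
February has 29 days (244 − 29 = 215 remain).
March has 31 days (215 − 31 = 184 remain).
April has 30 days (184 − 30 = 154 remain).
May has 31 days (154 − 31 = 123 remain).
June has 30 days (123 − 30 = 93 remain).
July has 31 days (93 − 31 = 62 remain).
August has 31 days (62 − 31 = 31 remain).
September has 30 days (31 − 30 = 1 remain).
1 into October → October 1.

1 October 2072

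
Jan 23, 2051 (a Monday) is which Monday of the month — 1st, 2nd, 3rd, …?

4th

Day 23 falls in week ⌈23/7⌉ of the month.
Days 1–7 hold the 1st Monday, 8–14 the 2nd, 15–21 the 3rd, 22–28 the 4th, 29–31 the 5th.
23 is in the range for the 4th.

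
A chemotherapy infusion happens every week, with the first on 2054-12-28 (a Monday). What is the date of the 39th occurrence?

The 39th occurrence is 38 intervals after the first: 38 × 7 = 266 days after 2054-12-28.
December has 31 days — 3 days to the end of December leaves 263.
January has 31 days (232 left).
February has 28 days (204 left).
March has 31 days (173 left).
April has 30 days (143 left).
May has 31 days (112 left).
June has 30 days (82 left).
July has 31 days (51 left).
August has 31 days (20 left).
20 days into September → 2055-09-20.

2055-09-20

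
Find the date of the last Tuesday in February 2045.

28 February 2045

February 2045 begins on a Wednesday, so the first Tuesday is February 7 (6 days later).
February 2045 has 28 days. Adding weeks: 7, 14, 21, 28 — the last one ≤ 28 is the 28th.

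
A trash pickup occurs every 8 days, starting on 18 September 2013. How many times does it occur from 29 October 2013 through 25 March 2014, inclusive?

Occurrences land 8·i days after 18 September 2013 for i = 0, 1, 2, …
29 October 2013 is 41 days after the start; 41 ÷ 8 = 5 remainder 1; since the remainder is 1, round up to i = 6. First occurrence in the window: #7 on 5 November 2013 (6×8 = 48 days in).
25 March 2014 is 188 days after the start; 188 ÷ 8 = 23 remainder 4. Last occurrence in the window: #24 on 21 March 2014.
Occurrences #7 through #24: 18 in total.

18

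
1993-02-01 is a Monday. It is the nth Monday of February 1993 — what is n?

Day 1 falls in week ⌈1/7⌉ of the month.
Days 1–7 hold the 1st Monday, 8–14 the 2nd, 15–21 the 3rd, 22–28 the 4th, 29–31 the 5th.
1 is in the range for the 1st.

1st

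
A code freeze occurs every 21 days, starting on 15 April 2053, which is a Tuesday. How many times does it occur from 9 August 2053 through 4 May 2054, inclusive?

13

Occurrences land 21·i days after 15 April 2053 for i = 0, 1, 2, …
9 August 2053 is 116 days after the start; 116 ÷ 21 = 5 remainder 11; since the remainder is 11, round up to i = 6. First occurrence in the window: #7 on 19 August 2053 (6×21 = 126 days in).
4 May 2054 is 384 days after the start; 384 ÷ 21 = 18 remainder 6. Last occurrence in the window: #19 on 28 April 2054.
Occurrences #7 through #19: 13 in total.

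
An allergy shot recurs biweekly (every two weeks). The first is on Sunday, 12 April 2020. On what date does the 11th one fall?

The 11th occurrence is 10 intervals after the first: 10 × 14 = 140 days after 12 April 2020.
April has 30 days — 18 days to the end of April leaves 122.
May has 31 days (91 left).
June has 30 days (61 left).
July has 31 days (30 left).
30 days into August → 30 August 2020.

30 August 2020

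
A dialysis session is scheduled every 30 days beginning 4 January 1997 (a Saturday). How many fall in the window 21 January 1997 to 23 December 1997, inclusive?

11

Occurrences land 30·i days after 4 January 1997 for i = 0, 1, 2, …
21 January 1997 is 17 days after the start; 17 ÷ 30 = 0 remainder 17; since the remainder is 17, round up to i = 1. First occurrence in the window: #2 on 3 February 1997 (1×30 = 30 days in).
23 December 1997 is 353 days after the start; 353 ÷ 30 = 11 remainder 23. Last occurrence in the window: #12 on 30 November 1997.
Occurrences #2 through #12: 11 in total.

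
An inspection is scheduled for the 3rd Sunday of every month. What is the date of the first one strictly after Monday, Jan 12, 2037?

Jan 18, 2037

Jan 2037 starts on a Thursday; its first Sunday is the 4th, so the 3rd Sunday is the 18th — Jan 18, 2037.
Jan 18, 2037 is after Jan 12, 2037, so that is the next one.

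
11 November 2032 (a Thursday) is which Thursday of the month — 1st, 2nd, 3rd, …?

Day 11 falls in week ⌈11/7⌉ of the month.
Days 1–7 hold the 1st Thursday, 8–14 the 2nd, 15–21 the 3rd, 22–28 the 4th, 29–31 the 5th.
11 is in the range for the 2nd.

2nd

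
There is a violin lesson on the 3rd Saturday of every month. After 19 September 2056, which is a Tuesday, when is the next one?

21 October 2056

September 2056 starts on a Friday; its first Saturday is the 2nd, so the 3rd Saturday is the 16th — 16 September 2056.
That is not after 19 September 2056, so look at October 2056.
October 2056 starts on a Sunday; its first Saturday is the 7th, so the 3rd Saturday is the 21st — 21 October 2056.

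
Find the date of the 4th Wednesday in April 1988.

The first Wednesday of April 1988 is April 6.
The 4th Wednesday is 3 weeks later: 6 + 21 = 27.

1988-04-27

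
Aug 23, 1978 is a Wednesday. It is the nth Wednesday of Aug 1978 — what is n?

4th

Day 23 falls in week ⌈23/7⌉ of the month.
Days 1–7 hold the 1st Wednesday, 8–14 the 2nd, 15–21 the 3rd, 22–28 the 4th, 29–31 the 5th.
23 is in the range for the 4th.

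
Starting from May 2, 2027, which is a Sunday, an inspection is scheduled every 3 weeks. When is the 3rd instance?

The 3rd occurrence is 2 intervals after the first: 2 × 21 = 42 days after May 2, 2027.
May has 31 days — 29 days to the end of May leaves 13.
13 days into Jun → Jun 13, 2027.

Jun 13, 2027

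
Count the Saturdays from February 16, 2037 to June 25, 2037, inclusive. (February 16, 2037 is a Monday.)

18

February 16, 2037 is a Monday; the first Saturday on or after it is February 21, 2037 (5 days later).
From February 21, 2037 to June 25, 2037: 7 + 31 + 30 + 31 + 25 = 124 days (rest of February, March, April, May, June).
124 ÷ 7 = 17 full weeks with remainder 5, so 17 more Saturdays after the first → 18.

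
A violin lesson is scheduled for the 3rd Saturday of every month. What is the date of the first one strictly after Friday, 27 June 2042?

June 2042 starts on a Sunday; its first Saturday is the 7th, so the 3rd Saturday is the 21st — 21 June 2042.
That is not after 27 June 2042, so look at July 2042.
July 2042 starts on a Tuesday; its first Saturday is the 5th, so the 3rd Saturday is the 19th — 19 July 2042.

19 July 2042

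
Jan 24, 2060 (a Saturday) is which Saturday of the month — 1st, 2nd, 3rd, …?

Day 24 falls in week ⌈24/7⌉ of the month.
Days 1–7 hold the 1st Saturday, 8–14 the 2nd, 15–21 the 3rd, 22–28 the 4th, 29–31 the 5th.
24 is in the range for the 4th.

4th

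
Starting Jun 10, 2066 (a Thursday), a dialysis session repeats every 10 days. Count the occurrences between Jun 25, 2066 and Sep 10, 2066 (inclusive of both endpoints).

8

Occurrences land 10·i days after Jun 10, 2066 for i = 0, 1, 2, …
Jun 25, 2066 is 15 days after the start; 15 ÷ 10 = 1 remainder 5; since the remainder is 5, round up to i = 2. First occurrence in the window: #3 on Jun 30, 2066 (2×10 = 20 days in).
Sep 10, 2066 is 92 days after the start; 92 ÷ 10 = 9 remainder 2. Last occurrence in the window: #10 on Sep 8, 2066.
Occurrences #3 through #10: 8 in total.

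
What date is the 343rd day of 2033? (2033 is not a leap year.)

2033-12-09

January has 31 days (343 − 31 = 312 remain).
February has 28 days (312 − 28 = 284 remain).
March has 31 days (284 − 31 = 253 remain).
April has 30 days (253 − 30 = 223 remain).
May has 31 days (223 − 31 = 192 remain).
June has 30 days (192 − 30 = 162 remain).
July has 31 days (162 − 31 = 131 remain).
August has 31 days (131 − 31 = 100 remain).
September has 30 days (100 − 30 = 70 remain).
October has 31 days (70 − 31 = 39 remain).
November has 30 days (39 − 30 = 9 remain).
9 into December → December 9.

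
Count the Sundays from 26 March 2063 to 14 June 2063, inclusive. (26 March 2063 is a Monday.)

11

26 March 2063 is a Monday; the first Sunday on or after it is 1 April 2063 (6 days later).
From 1 April 2063 to 14 June 2063: 29 + 31 + 14 = 74 days (rest of April, May, June).
74 ÷ 7 = 10 full weeks with remainder 4, so 10 more Sundays after the first → 11.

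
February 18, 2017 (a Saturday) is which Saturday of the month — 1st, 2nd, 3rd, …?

3rd

Day 18 falls in week ⌈18/7⌉ of the month.
Days 1–7 hold the 1st Saturday, 8–14 the 2nd, 15–21 the 3rd, 22–28 the 4th, 29–31 the 5th.
18 is in the range for the 3rd.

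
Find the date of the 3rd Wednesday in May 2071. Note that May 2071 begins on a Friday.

May 2071 begins on a Friday, so the first Wednesday is May 6 (5 days later).
The 3rd Wednesday is 2 weeks later: 6 + 14 = 20.

May 20, 2071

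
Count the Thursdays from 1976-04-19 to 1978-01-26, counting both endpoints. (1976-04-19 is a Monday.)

1976-04-19 is a Monday; the first Thursday on or after it is 1976-04-22 (3 days later).
From 1976-04-22 to 1978-01-26: 253 + 365 + 26 = 644 days (rest of 1976, 1977, to 1978-01-26 in 1978).
644 ÷ 7 = 92 full weeks with remainder 0, so 92 more Thursdays after the first → 93.

93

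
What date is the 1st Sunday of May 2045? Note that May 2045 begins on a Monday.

May 2045 begins on a Monday, so the first Sunday is May 7 (6 days later).

May 7, 2045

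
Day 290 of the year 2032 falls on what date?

January has 31 days (290 − 31 = 259 remain).
February has 29 days (259 − 29 = 230 remain).
March has 31 days (230 − 31 = 199 remain).
April has 30 days (199 − 30 = 169 remain).
May has 31 days (169 − 31 = 138 remain).
June has 30 days (138 − 30 = 108 remain).
July has 31 days (108 − 31 = 77 remain).
August has 31 days (77 − 31 = 46 remain).
September has 30 days (46 − 30 = 16 remain).
16 into October → October 16.

2032-10-16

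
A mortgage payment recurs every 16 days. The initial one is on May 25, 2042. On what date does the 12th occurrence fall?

The 12th occurrence is 11 intervals after the first: 11 × 16 = 176 days after May 25, 2042.
May has 31 days — 6 days to the end of May leaves 170.
June has 30 days (140 left).
July has 31 days (109 left).
August has 31 days (78 left).
September has 30 days (48 left).
October has 31 days (17 left).
17 days into November → November 17, 2042.

November 17, 2042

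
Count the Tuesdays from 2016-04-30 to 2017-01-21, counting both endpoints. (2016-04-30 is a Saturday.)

2016-04-30 is a Saturday; the first Tuesday on or after it is 2016-05-03 (3 days later).
From 2016-05-03 to 2017-01-21: 28 + 30 + 31 + 31 + 30 + 31 + 30 + 31 + 21 = 263 days (rest of May, June, July, August, September, October, November, December, January).
263 ÷ 7 = 37 full weeks with remainder 4, so 37 more Tuesdays after the first → 38.

38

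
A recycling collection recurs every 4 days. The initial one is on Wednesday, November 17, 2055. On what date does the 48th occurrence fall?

The 48th occurrence is 47 intervals after the first: 47 × 4 = 188 days after November 17, 2055.
November has 30 days — 13 days to the end of November leaves 175.
December has 31 days (144 left).
January has 31 days (113 left).
February has 29 days (84 left).
March has 31 days (53 left).
April has 30 days (23 left).
23 days into May → May 23, 2056.

May 23, 2056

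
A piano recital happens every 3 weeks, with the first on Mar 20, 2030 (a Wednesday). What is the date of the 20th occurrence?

Apr 23, 2031

The 20th occurrence is 19 intervals after the first: 19 × 21 = 399 days after Mar 20, 2030.
Mar has 31 days — 11 days to the end of Mar leaves 388.
Apr has 30 days (358 left).
May has 31 days (327 left).
Jun has 30 days (297 left).
Jul has 31 days (266 left).
Aug has 31 days (235 left).
Sep has 30 days (205 left).
Oct has 31 days (174 left).
Nov has 30 days (144 left).
Dec has 31 days (113 left).
Jan has 31 days (82 left).
Feb has 28 days (54 left).
Mar has 31 days (23 left).
23 days into Apr → Apr 23, 2031.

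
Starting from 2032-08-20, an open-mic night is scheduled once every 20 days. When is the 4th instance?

2032-10-19

The 4th occurrence is 3 intervals after the first: 3 × 20 = 60 days after 2032-08-20.
August has 31 days — 11 days to the end of August leaves 49.
September has 30 days (19 left).
19 days into October → 2032-10-19.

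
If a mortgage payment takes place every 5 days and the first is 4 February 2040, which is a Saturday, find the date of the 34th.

18 July 2040

The 34th occurrence is 33 intervals after the first: 33 × 5 = 165 days after 4 February 2040.
February has 29 days — 25 days to the end of February leaves 140.
March has 31 days (109 left).
April has 30 days (79 left).
May has 31 days (48 left).
June has 30 days (18 left).
18 days into July → 18 July 2040.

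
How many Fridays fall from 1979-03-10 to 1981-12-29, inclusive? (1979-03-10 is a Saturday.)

1979-03-10 is a Saturday; the first Friday on or after it is 1979-03-16 (6 days later).
From 1979-03-16 to 1981-12-29: 290 + 366 + 363 = 1019 days (rest of 1979, 1980, to 1981-12-29 in 1981).
1019 ÷ 7 = 145 full weeks with remainder 4, so 145 more Fridays after the first → 146.

146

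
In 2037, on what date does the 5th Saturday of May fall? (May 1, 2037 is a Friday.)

May 2037 begins on a Friday, so the first Saturday is May 2 (1 day later).
The 5th Saturday is 4 weeks later: 2 + 28 = 30.

2037-05-30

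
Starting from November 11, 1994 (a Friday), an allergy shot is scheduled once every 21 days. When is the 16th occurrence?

The 16th occurrence is 15 intervals after the first: 15 × 21 = 315 days after November 11, 1994.
November has 30 days — 19 days to the end of November leaves 296.
December has 31 days (265 left).
January has 31 days (234 left).
February has 28 days (206 left).
March has 31 days (175 left).
April has 30 days (145 left).
May has 31 days (114 left).
June has 30 days (84 left).
July has 31 days (53 left).
August has 31 days (22 left).
22 days into September → September 22, 1995.

September 22, 1995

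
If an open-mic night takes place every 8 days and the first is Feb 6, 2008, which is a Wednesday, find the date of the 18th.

Jun 21, 2008

The 18th occurrence is 17 intervals after the first: 17 × 8 = 136 days after Feb 6, 2008.
Feb has 29 days — 23 days to the end of Feb leaves 113.
Mar has 31 days (82 left).
Apr has 30 days (52 left).
May has 31 days (21 left).
21 days into Jun → Jun 21, 2008.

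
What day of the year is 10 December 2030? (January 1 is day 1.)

344

Days in months before December: 31 + 28 + 31 + 30 + 31 + 30 + 31 + 31 + 30 + 31 + 30 = 334.
Plus 10 days into December → day 344.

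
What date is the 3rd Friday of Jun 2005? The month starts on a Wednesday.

Jun 2005 begins on a Wednesday, so the first Friday is Jun 3 (2 days later).
The 3rd Friday is 2 weeks later: 3 + 14 = 17.

Jun 17, 2005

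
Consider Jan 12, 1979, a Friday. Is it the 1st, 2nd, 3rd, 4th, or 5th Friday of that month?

Day 12 falls in week ⌈12/7⌉ of the month.
Days 1–7 hold the 1st Friday, 8–14 the 2nd, 15–21 the 3rd, 22–28 the 4th, 29–31 the 5th.
12 is in the range for the 2nd.

2nd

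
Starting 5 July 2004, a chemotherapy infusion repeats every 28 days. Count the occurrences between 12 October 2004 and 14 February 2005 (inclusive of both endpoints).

5

Occurrences land 28·i days after 5 July 2004 for i = 0, 1, 2, …
12 October 2004 is 99 days after the start; 99 ÷ 28 = 3 remainder 15; since the remainder is 15, round up to i = 4. First occurrence in the window: #5 on 25 October 2004 (4×28 = 112 days in).
14 February 2005 is 224 days after the start; 224 ÷ 28 = 8 remainder 0. Last occurrence in the window: #9 on 14 February 2005.
Occurrences #5 through #9: 5 in total.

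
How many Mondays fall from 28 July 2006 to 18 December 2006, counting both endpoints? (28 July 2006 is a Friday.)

21

28 July 2006 is a Friday; the first Monday on or after it is 31 July 2006 (3 days later).
From 31 July 2006 to 18 December 2006: 0 + 31 + 30 + 31 + 30 + 18 = 140 days (rest of July, August, September, October, November, December).
140 ÷ 7 = 20 full weeks with remainder 0, so 20 more Mondays after the first → 21.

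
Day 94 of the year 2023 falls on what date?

January has 31 days (94 − 31 = 63 remain).
February has 28 days (63 − 28 = 35 remain).
March has 31 days (35 − 31 = 4 remain).
4 into April → April 4.

2023-04-04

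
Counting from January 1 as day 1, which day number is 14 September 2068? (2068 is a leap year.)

Days in months before September: 31 + 29 + 31 + 30 + 31 + 30 + 31 + 31 = 244.
Plus 14 days into September → day 258.

258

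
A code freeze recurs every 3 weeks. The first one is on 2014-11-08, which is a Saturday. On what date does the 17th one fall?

The 17th occurrence is 16 intervals after the first: 16 × 21 = 336 days after 2014-11-08.
November has 30 days — 22 days to the end of November leaves 314.
December has 31 days (283 left).
January has 31 days (252 left).
February has 28 days (224 left).
March has 31 days (193 left).
April has 30 days (163 left).
May has 31 days (132 left).
June has 30 days (102 left).
July has 31 days (71 left).
August has 31 days (40 left).
September has 30 days (10 left).
10 days into October → 2015-10-10.

2015-10-10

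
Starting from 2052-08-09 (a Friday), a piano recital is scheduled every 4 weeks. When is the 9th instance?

The 9th occurrence is 8 intervals after the first: 8 × 28 = 224 days after 2052-08-09.
August has 31 days — 22 days to the end of August leaves 202.
September has 30 days (172 left).
October has 31 days (141 left).
November has 30 days (111 left).
December has 31 days (80 left).
January has 31 days (49 left).
February has 28 days (21 left).
21 days into March → 2053-03-21.

2053-03-21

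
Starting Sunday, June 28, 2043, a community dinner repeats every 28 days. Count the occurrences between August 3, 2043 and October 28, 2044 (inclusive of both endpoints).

16

Occurrences land 28·i days after June 28, 2043 for i = 0, 1, 2, …
August 3, 2043 is 36 days after the start; 36 ÷ 28 = 1 remainder 8; since the remainder is 8, round up to i = 2. First occurrence in the window: #3 on August 23, 2043 (2×28 = 56 days in).
October 28, 2044 is 488 days after the start; 488 ÷ 28 = 17 remainder 12. Last occurrence in the window: #18 on October 16, 2044.
Occurrences #3 through #18: 16 in total.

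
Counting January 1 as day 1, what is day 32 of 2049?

2049-02-01

January has 31 days (32 − 31 = 1 remain).
1 into February → February 1.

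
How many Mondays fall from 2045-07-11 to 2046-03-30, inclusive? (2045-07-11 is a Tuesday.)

2045-07-11 is a Tuesday; the first Monday on or after it is 2045-07-17 (6 days later).
From 2045-07-17 to 2046-03-30: 14 + 31 + 30 + 31 + 30 + 31 + 31 + 28 + 30 = 256 days (rest of July, August, September, October, November, December, January, February, March).
256 ÷ 7 = 36 full weeks with remainder 4, so 36 more Mondays after the first → 37.

37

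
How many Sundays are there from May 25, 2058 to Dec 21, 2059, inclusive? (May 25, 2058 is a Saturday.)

May 25, 2058 is a Saturday; the first Sunday on or after it is May 26, 2058 (1 day later).
From May 26, 2058 to Dec 21, 2059: 219 + 355 = 574 days (rest of 2058, to Dec 21, 2059 in 2059).
574 ÷ 7 = 82 full weeks with remainder 0, so 82 more Sundays after the first → 83.

83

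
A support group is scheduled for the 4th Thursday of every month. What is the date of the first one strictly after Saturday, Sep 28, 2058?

Sep 2058 starts on a Sunday; its first Thursday is the 5th, so the 4th Thursday is the 26th — Sep 26, 2058.
That is not after Sep 28, 2058, so look at Oct 2058.
Oct 2058 starts on a Tuesday; its first Thursday is the 3rd, so the 4th Thursday is the 24th — Oct 24, 2058.

Oct 24, 2058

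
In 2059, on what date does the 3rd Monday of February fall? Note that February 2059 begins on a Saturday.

February 2059 begins on a Saturday, so the first Monday is February 3 (2 days later).
The 3rd Monday is 2 weeks later: 3 + 14 = 17.

February 17, 2059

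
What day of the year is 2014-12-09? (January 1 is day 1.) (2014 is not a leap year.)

343

Days in months before December: 31 + 28 + 31 + 30 + 31 + 30 + 31 + 31 + 30 + 31 + 30 = 334.
Plus 9 days into December → day 343.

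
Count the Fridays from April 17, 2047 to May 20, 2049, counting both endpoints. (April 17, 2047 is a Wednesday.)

April 17, 2047 is a Wednesday; the first Friday on or after it is April 19, 2047 (2 days later).
From April 19, 2047 to May 20, 2049: 256 + 366 + 140 = 762 days (rest of 2047, 2048, to May 20, 2049 in 2049).
762 ÷ 7 = 108 full weeks with remainder 6, so 108 more Fridays after the first → 109.

109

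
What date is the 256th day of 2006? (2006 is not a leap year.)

Jan has 31 days (256 − 31 = 225 remain).
Feb has 28 days (225 − 28 = 197 remain).
Mar has 31 days (197 − 31 = 166 remain).
Apr has 30 days (166 − 30 = 136 remain).
May has 31 days (136 − 31 = 105 remain).
Jun has 30 days (105 − 30 = 75 remain).
Jul has 31 days (75 − 31 = 44 remain).
Aug has 31 days (44 − 31 = 13 remain).
13 into Sep → Sep 13.

Sep 13, 2006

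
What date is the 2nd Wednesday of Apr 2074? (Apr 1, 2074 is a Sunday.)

Apr 11, 2074

Apr 2074 begins on a Sunday, so the first Wednesday is Apr 4 (3 days later).
The 2nd Wednesday is 1 weeks later: 4 + 7 = 11.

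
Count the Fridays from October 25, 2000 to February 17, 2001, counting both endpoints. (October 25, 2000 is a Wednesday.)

October 25, 2000 is a Wednesday; the first Friday on or after it is October 27, 2000 (2 days later).
From October 27, 2000 to February 17, 2001: 4 + 30 + 31 + 31 + 17 = 113 days (rest of October, November, December, January, February).
113 ÷ 7 = 16 full weeks with remainder 1, so 16 more Fridays after the first → 17.

17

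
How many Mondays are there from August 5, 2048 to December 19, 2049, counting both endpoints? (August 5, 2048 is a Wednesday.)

August 5, 2048 is a Wednesday; the first Monday on or after it is August 10, 2048 (5 days later).
From August 10, 2048 to December 19, 2049: 143 + 353 = 496 days (rest of 2048, to December 19, 2049 in 2049).
496 ÷ 7 = 70 full weeks with remainder 6, so 70 more Mondays after the first → 71.

71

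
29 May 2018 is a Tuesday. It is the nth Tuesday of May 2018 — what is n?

Day 29 falls in week ⌈29/7⌉ of the month.
Days 1–7 hold the 1st Tuesday, 8–14 the 2nd, 15–21 the 3rd, 22–28 the 4th, 29–31 the 5th.
29 is in the range for the 5th.

5th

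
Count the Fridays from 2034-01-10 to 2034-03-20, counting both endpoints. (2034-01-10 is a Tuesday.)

2034-01-10 is a Tuesday; the first Friday on or after it is 2034-01-13 (3 days later).
From 2034-01-13 to 2034-03-20: 18 + 28 + 20 = 66 days (rest of January, February, March).
66 ÷ 7 = 9 full weeks with remainder 3, so 9 more Fridays after the first → 10.

10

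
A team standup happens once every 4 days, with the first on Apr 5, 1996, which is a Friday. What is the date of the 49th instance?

The 49th occurrence is 48 intervals after the first: 48 × 4 = 192 days after Apr 5, 1996.
Apr has 30 days — 25 days to the end of Apr leaves 167.
May has 31 days (136 left).
Jun has 30 days (106 left).
Jul has 31 days (75 left).
Aug has 31 days (44 left).
Sep has 30 days (14 left).
14 days into Oct → Oct 14, 1996.

Oct 14, 1996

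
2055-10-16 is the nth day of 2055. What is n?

289

Days in months before October: 31 + 28 + 31 + 30 + 31 + 30 + 31 + 31 + 30 = 273.
Plus 16 days into October → day 289.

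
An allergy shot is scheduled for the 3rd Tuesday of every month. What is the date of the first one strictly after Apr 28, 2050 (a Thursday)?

May 17, 2050

Apr 2050 starts on a Friday; its first Tuesday is the 5th, so the 3rd Tuesday is the 19th — Apr 19, 2050.
That is not after Apr 28, 2050, so look at May 2050.
May 2050 starts on a Sunday; its first Tuesday is the 3rd, so the 3rd Tuesday is the 17th — May 17, 2050.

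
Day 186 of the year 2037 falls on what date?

Jan has 31 days (186 − 31 = 155 remain).
Feb has 28 days (155 − 28 = 127 remain).
Mar has 31 days (127 − 31 = 96 remain).
Apr has 30 days (96 − 30 = 66 remain).
May has 31 days (66 − 31 = 35 remain).
Jun has 30 days (35 − 30 = 5 remain).
5 into Jul → Jul 5.

Jul 5, 2037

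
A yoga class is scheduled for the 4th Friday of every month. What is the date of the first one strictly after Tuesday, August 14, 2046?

August 2046 starts on a Wednesday; its first Friday is the 3rd, so the 4th Friday is the 24th — August 24, 2046.
August 24, 2046 is after August 14, 2046, so that is the next one.

August 24, 2046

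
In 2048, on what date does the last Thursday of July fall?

The first Thursday of July 2048 is July 2.
July 2048 has 31 days. Adding weeks: 2, 9, 16, 23, 30 — the last one ≤ 31 is the 30th.

30 July 2048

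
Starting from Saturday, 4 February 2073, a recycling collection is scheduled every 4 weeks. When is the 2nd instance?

The 2nd occurrence is 1 interval after the first: 1 × 28 = 28 days after 4 February 2073.
February has 28 days — 24 days to the end of February leaves 4.
4 days into March → 4 March 2073.

4 March 2073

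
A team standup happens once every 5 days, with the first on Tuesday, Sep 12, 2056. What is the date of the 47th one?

Apr 30, 2057

The 47th occurrence is 46 intervals after the first: 46 × 5 = 230 days after Sep 12, 2056.
Sep has 30 days — 18 days to the end of Sep leaves 212.
Oct has 31 days (181 left).
Nov has 30 days (151 left).
Dec has 31 days (120 left).
Jan has 31 days (89 left).
Feb has 28 days (61 left).
Mar has 31 days (30 left).
30 days into Apr → Apr 30, 2057.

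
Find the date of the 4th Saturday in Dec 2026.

The first Saturday of Dec 2026 is Dec 5.
The 4th Saturday is 3 weeks later: 5 + 21 = 26.

Dec 26, 2026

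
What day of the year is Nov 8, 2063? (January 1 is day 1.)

Days in months before Nov: 31 + 28 + 31 + 30 + 31 + 30 + 31 + 31 + 30 + 31 = 304.
Plus 8 days into Nov → day 312.

312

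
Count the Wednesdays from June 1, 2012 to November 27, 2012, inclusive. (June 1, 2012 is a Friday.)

June 1, 2012 is a Friday; the first Wednesday on or after it is June 6, 2012 (5 days later).
From June 6, 2012 to November 27, 2012: 24 + 31 + 31 + 30 + 31 + 27 = 174 days (rest of June, July, August, September, October, November).
174 ÷ 7 = 24 full weeks with remainder 6, so 24 more Wednesdays after the first → 25.

25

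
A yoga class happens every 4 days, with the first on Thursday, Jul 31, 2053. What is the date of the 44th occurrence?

Jan 19, 2054

The 44th occurrence is 43 intervals after the first: 43 × 4 = 172 days after Jul 31, 2053.
Jul has 31 days — 0 days to the end of Jul leaves 172.
Aug has 31 days (141 left).
Sep has 30 days (111 left).
Oct has 31 days (80 left).
Nov has 30 days (50 left).
Dec has 31 days (19 left).
19 days into Jan → Jan 19, 2054.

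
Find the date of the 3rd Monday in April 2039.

The first Monday of April 2039 is April 4.
The 3rd Monday is 2 weeks later: 4 + 14 = 18.

April 18, 2039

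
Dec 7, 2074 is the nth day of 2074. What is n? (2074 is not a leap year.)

Days in months before Dec: 31 + 28 + 31 + 30 + 31 + 30 + 31 + 31 + 30 + 31 + 30 = 334.
Plus 7 days into Dec → day 341.

341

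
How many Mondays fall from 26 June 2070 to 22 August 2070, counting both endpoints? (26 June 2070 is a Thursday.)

8

26 June 2070 is a Thursday; the first Monday on or after it is 30 June 2070 (4 days later).
From 30 June 2070 to 22 August 2070: 0 + 31 + 22 = 53 days (rest of June, July, August).
53 ÷ 7 = 7 full weeks with remainder 4, so 7 more Mondays after the first → 8.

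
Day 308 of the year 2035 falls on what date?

4 November 2035

January has 31 days (308 − 31 = 277 remain).
February has 28 days (277 − 28 = 249 remain).
March has 31 days (249 − 31 = 218 remain).
April has 30 days (218 − 30 = 188 remain).
May has 31 days (188 − 31 = 157 remain).
June has 30 days (157 − 30 = 127 remain).
July has 31 days (127 − 31 = 96 remain).
August has 31 days (96 − 31 = 65 remain).
September has 30 days (65 − 30 = 35 remain).
October has 31 days (35 − 31 = 4 remain).
4 into November → November 4.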